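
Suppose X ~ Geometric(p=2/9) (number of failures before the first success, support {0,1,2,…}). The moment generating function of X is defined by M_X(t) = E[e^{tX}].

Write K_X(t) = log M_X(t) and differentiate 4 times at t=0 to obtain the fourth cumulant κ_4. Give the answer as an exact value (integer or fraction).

M_X(t) = 2/(9*(1 - 7*e^(t)/9))
K_X(t) = log M_X(t) = -log(1 - 7*e^(t)/9) - 2*log(3) + log(2)
K^(4)(t) = (3087*e^(3*t) + 15876*e^(2*t) + 5103*e^(t))/(2401*e^(4*t) - 12348*e^(3*t) + 23814*e^(2*t) - 20412*e^(t) + 6561)

κ_4 = K^(4)(0) = 12033/8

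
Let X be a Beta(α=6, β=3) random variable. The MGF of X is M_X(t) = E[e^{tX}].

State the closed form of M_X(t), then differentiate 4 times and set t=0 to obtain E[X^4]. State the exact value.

E[X^4] = M^(4)(0) = 14/55

M_X(t) = ₁F₁(6; 9; t)
M^(4)(t) = 14*₁F₁(10; 13; t)/55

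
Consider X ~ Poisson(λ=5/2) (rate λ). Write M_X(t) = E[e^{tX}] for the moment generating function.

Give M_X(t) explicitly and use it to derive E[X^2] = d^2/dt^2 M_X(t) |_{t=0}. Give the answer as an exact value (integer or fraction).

M_X(t) = e^(5*e^(t)/2 - 5/2)
M^(2)(t) = (25*e^(2*t)*e^(5*e^(t)/2) + 10*e^(t)*e^(5*e^(t)/2))*e^(-5/2)/4

E[X^2] = M^(2)(0) = 35/4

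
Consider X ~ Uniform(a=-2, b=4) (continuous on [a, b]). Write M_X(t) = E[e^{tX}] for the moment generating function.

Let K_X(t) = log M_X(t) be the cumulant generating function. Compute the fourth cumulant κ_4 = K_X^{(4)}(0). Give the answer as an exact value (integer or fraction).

κ_4 = D^4[K](0) = -54/5

M_X(t) = (e^(4*t) - e^(-2*t))/(6*t)
K_X(t) = log M_X(t) = -log(t) + log(e^(4*t) - e^(-2*t)) - log(6)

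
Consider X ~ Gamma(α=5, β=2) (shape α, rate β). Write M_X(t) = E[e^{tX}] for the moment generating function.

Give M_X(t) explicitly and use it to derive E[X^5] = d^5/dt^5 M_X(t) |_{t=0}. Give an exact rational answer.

E[X^5] = M^(5)(0) = 945/2

M_X(t) = 32/(2 - t)^5
M^(5)(t) = 483840/(t^10 - 20*t^9 + 180*t^8 - 960*t^7 + 3360*t^6 - 8064*t^5 + 13440*t^4 - 15360*t^3 + 11520*t^2 - 5120*t + 1024)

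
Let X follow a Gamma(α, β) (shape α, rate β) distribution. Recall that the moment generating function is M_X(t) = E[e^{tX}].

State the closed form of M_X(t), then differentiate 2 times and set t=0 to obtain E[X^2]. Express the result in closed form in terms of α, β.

M_X(t) = (β/(β - t))^α
M′(t) = -α*β^α*(1/(β - t))^α/(-β + t)
M′′(t) = (α^2*β^α*(1/(β - t))^α + α*β^α*(1/(β - t))^α)/(β^2 - 2*β*t + t^2)

E[X^2] = M′′(0) = α*(α + 1)/β^2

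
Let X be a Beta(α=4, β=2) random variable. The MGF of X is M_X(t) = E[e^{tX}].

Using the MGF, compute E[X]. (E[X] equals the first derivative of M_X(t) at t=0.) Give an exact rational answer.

E[X] = M′(0) = 2/3

M_X(t) = ₁F₁(4; 6; t)
M′(t) = 2*₁F₁(5; 7; t)/3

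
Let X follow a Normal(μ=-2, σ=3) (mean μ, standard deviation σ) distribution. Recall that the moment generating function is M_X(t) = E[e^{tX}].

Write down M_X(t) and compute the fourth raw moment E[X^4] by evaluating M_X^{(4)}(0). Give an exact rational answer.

E[X^4] = M^(4)(0) = 475

M_X(t) = e^(9*t^2/2 - 2*t)
M^(4)(t) = (6561*t^4*e^(9*t^2/2) - 5832*t^3*e^(9*t^2/2) + 6318*t^2*e^(9*t^2/2) - 2232*t*e^(9*t^2/2) + 475*e^(9*t^2/2))*e^(-2*t)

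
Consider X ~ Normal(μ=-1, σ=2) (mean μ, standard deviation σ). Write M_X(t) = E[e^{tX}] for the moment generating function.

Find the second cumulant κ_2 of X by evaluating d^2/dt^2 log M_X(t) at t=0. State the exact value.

κ_2 = K^(2)(0) = 4

M_X(t) = e^(2*t^2 - t)
K_X(t) = log M_X(t) = 2*t^2 - t
K^(2)(t) = 4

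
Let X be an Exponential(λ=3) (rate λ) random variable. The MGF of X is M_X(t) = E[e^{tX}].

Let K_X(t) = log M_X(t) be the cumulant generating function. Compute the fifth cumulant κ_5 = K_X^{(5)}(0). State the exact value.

κ_5 = d^5K/dt^5 |_{t=0} = 8/81

M_X(t) = 3/(3 - t)
K_X(t) = log M_X(t) = -log(3 - t) + log(3)
dK/dt = -1/(t - 3)
d^2K/dt^2 = 1/(t^2 - 6*t + 9)
d^3K/dt^3 = -2/(t^3 - 9*t^2 + 27*t - 27)
d^4K/dt^4 = 6/(t^4 - 12*t^3 + 54*t^2 - 108*t + 81)
d^5K/dt^5 = -24/(t^5 - 15*t^4 + 90*t^3 - 270*t^2 + 405*t - 243)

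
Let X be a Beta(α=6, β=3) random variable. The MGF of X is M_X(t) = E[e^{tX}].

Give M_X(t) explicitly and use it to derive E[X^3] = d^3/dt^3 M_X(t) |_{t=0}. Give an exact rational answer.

M_X(t) = ₁F₁(6; 9; t)
dM/dt = 2*₁F₁(7; 10; t)/3
d^2M/dt^2 = 7*₁F₁(8; 11; t)/15
d^3M/dt^3 = 56*₁F₁(9; 12; t)/165

E[X^3] = d^3M/dt^3 |_{t=0} = 56/165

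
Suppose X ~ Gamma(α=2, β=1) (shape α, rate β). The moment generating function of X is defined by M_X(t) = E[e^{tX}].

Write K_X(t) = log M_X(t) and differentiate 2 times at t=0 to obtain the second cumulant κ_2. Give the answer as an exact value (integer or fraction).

κ_2 = d^2K/dt^2 |_{t=0} = 2

M_X(t) = (1 - t)^(-2)
K_X(t) = log M_X(t) = -2*log(1 - t)
dK/dt = -2/(t - 1)
d^2K/dt^2 = 2/(t^2 - 2*t + 1)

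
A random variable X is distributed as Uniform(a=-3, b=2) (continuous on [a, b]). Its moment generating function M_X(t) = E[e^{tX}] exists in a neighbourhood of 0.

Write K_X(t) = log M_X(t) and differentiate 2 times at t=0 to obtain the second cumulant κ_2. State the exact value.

M_X(t) = (e^(2*t) - e^(-3*t))/(5*t)
K_X(t) = log M_X(t) = -log(t) + log(e^(2*t) - e^(-3*t)) - log(5)
K^(2)(t) = (-25*t^2*e^(5*t) + e^(10*t) - 2*e^(5*t) + 1)/(t^2*e^(10*t) - 2*t^2*e^(5*t) + t^2)

κ_2 = K^(2)(0) = 25/12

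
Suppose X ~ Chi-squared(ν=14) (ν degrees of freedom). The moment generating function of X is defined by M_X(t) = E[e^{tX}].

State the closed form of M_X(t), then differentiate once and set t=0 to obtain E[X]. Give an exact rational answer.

E[X] = M′(0) = 14

M_X(t) = (1 - 2*t)^(-7)
M′(t) = 14/(256*t^8 - 1024*t^7 + 1792*t^6 - 1792*t^5 + 1120*t^4 - 448*t^3 + 112*t^2 - 16*t + 1)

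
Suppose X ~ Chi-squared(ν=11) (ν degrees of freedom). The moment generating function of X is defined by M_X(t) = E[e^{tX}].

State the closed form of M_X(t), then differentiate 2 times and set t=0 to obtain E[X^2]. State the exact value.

M_X(t) = (1 - 2*t)^(-11/2)
dM/dt = 11/(64*t^6*√(1 - 2*t) - 192*t^5*√(1 - 2*t) + 240*t^4*√(1 - 2*t) - 160*t^3*√(1 - 2*t) + 60*t^2*√(1 - 2*t) - 12*t*√(1 - 2*t) + √(1 - 2*t))
d^2M/dt^2 = -143/(128*t^7*√(1 - 2*t) - 448*t^6*√(1 - 2*t) + 672*t^5*√(1 - 2*t) - 560*t^4*√(1 - 2*t) + 280*t^3*√(1 - 2*t) - 84*t^2*√(1 - 2*t) + 14*t*√(1 - 2*t) - √(1 - 2*t))

E[X^2] = d^2M/dt^2 |_{t=0} = 143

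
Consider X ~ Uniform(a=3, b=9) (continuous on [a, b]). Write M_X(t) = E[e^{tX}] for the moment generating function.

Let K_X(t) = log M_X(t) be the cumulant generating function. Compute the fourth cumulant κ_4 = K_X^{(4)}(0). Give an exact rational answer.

κ_4 = D^4[K](0) = -54/5

M_X(t) = (e^(9*t) - e^(3*t))/(6*t)
K_X(t) = log M_X(t) = -log(t) + log(e^(9*t) - e^(3*t)) - log(6)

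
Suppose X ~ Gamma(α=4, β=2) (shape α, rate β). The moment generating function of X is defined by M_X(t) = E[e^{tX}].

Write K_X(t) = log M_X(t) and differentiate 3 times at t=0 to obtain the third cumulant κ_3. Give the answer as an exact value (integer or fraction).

M_X(t) = 16/(2 - t)^4
K_X(t) = log M_X(t) = -4*log(2 - t) + 4*log(2)
D^3[K](t) = -8/(t^3 - 6*t^2 + 12*t - 8)

κ_3 = D^3[K](0) = 1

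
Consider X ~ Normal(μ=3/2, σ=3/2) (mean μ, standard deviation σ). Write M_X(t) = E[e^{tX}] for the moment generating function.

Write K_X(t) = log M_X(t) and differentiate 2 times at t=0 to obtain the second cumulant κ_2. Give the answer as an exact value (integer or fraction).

M_X(t) = e^(9*t^2/8 + 3*t/2)
K_X(t) = log M_X(t) = 9*t^2/8 + 3*t/2
D^2[K](t) = 9/4

κ_2 = D^2[K](0) = 9/4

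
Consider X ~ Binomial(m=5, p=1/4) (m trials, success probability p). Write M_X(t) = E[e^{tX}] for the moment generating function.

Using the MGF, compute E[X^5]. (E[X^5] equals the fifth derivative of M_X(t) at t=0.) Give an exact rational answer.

M_X(t) = (e^(t)/4 + 3/4)^5
D^5[M](t) = 3125*e^(5*t)/1024 + 15*e^(4*t) + 10935*e^(3*t)/512 + 135*e^(2*t)/16 + 405*e^(t)/1024

E[X^5] = D^5[M](0) = 6175/128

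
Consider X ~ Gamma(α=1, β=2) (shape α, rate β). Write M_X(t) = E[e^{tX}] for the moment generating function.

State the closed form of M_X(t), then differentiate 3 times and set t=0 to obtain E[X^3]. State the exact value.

E[X^3] = M^(3)(0) = 3/4

M_X(t) = 2/(2 - t)
M^(3)(t) = 12/(t^4 - 8*t^3 + 24*t^2 - 32*t + 16)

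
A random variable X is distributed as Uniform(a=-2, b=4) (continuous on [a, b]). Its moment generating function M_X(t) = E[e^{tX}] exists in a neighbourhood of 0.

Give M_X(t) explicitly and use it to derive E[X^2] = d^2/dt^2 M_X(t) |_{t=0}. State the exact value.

M_X(t) = (e^(4*t) - e^(-2*t))/(6*t)
M^(2)(t) = (8*t^2*e^(6*t) - 2*t^2 - 4*t*e^(6*t) - 2*t + e^(6*t) - 1)*e^(-2*t)/(3*t^3)

E[X^2] = M^(2)(0) = 4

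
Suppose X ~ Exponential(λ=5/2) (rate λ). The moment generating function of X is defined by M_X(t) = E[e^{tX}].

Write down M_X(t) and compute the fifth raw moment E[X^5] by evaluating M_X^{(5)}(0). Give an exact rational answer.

M_X(t) = 5/(2*(5/2 - t))
dM/dt = 10/(4*t^2 - 20*t + 25)
d^2M/dt^2 = -40/(8*t^3 - 60*t^2 + 150*t - 125)
d^3M/dt^3 = 240/(16*t^4 - 160*t^3 + 600*t^2 - 1000*t + 625)
d^4M/dt^4 = -1920/(32*t^5 - 400*t^4 + 2000*t^3 - 5000*t^2 + 6250*t - 3125)
d^5M/dt^5 = 19200/(64*t^6 - 960*t^5 + 6000*t^4 - 20000*t^3 + 37500*t^2 - 37500*t + 15625)

E[X^5] = d^5M/dt^5 |_{t=0} = 768/625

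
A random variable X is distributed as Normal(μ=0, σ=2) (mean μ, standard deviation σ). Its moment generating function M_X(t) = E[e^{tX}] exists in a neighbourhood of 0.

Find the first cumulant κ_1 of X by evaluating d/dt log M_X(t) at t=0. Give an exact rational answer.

κ_1 = dK/dt |_{t=0} = 0

M_X(t) = e^(2*t^2)
K_X(t) = log M_X(t) = 2*t^2
dK/dt = 4*t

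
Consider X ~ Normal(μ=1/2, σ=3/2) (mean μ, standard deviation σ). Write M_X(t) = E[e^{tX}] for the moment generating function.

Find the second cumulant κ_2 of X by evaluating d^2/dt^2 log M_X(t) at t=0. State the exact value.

κ_2 = d^2K/dt^2 |_{t=0} = 9/4

M_X(t) = e^(9*t^2/8 + t/2)
K_X(t) = log M_X(t) = 9*t^2/8 + t/2
dK/dt = 9*t/4 + 1/2
d^2K/dt^2 = 9/4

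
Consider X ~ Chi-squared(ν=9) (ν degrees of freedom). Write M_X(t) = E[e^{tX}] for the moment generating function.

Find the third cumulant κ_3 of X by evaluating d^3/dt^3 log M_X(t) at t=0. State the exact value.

M_X(t) = (1 - 2*t)^(-9/2)
K_X(t) = log M_X(t) = -9*log(1 - 2*t)/2
dK/dt = -9/(2*t - 1)
d^2K/dt^2 = 18/(4*t^2 - 4*t + 1)
d^3K/dt^3 = -72/(8*t^3 - 12*t^2 + 6*t - 1)

κ_3 = d^3K/dt^3 |_{t=0} = 72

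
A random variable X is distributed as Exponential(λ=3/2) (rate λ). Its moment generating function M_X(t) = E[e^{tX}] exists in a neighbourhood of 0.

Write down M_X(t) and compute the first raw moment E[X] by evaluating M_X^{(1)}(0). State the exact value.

E[X] = D[M](0) = 2/3

M_X(t) = 3/(2*(3/2 - t))
D[M](t) = 6/(4*t^2 - 12*t + 9)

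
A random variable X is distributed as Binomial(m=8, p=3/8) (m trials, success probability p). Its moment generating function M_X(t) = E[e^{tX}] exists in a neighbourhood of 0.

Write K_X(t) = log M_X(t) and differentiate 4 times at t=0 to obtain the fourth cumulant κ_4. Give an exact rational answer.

M_X(t) = (3*e^(t)/8 + 5/8)^8
K_X(t) = log M_X(t) = 8*log(3*e^(t)/8 + 5/8)
K′(t) = 24*e^(t)/(3*e^(t) + 5)
K′′(t) = 120*e^(t)/(9*e^(2*t) + 30*e^(t) + 25)
K′′′(t) = (-360*e^(2*t) + 600*e^(t))/(27*e^(3*t) + 135*e^(2*t) + 225*e^(t) + 125)
K′′′′(t) = (1080*e^(3*t) - 7200*e^(2*t) + 3000*e^(t))/(81*e^(4*t) + 540*e^(3*t) + 1350*e^(2*t) + 1500*e^(t) + 625)

κ_4 = K′′′′(0) = -195/256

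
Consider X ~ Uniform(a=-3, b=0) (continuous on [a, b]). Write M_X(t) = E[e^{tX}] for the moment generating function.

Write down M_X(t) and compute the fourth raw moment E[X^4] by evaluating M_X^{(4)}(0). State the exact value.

M_X(t) = (1 - e^(-3*t))/(3*t)
dM/dt = (3*t - e^(3*t) + 1)*e^(-3*t)/(3*t^2)
d^2M/dt^2 = (-9*t^2 - 6*t + 2*e^(3*t) - 2)*e^(-3*t)/(3*t^3)
d^3M/dt^3 = (9*t^3 + 9*t^2 + 6*t - 2*e^(3*t) + 2)*e^(-3*t)/t^4
d^4M/dt^4 = (-27*t^4 - 36*t^3 - 36*t^2 - 24*t + 8*e^(3*t) - 8)*e^(-3*t)/t^5

E[X^4] = d^4M/dt^4 |_{t=0} = 81/5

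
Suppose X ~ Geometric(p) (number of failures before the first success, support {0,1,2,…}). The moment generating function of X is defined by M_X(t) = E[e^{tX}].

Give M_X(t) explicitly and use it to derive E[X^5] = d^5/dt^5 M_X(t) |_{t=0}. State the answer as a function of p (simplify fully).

E[X^5] = d^5M/dt^5 |_{t=0} = -1 + 31/p - 180/p^2 + 390/p^3 - 360/p^4 + 120/p^5

M_X(t) = p/(-(1 - p)*e^(t) + 1)
dM/dt = (-p^2*e^(t) + p*e^(t))/(p^2*e^(2*t) - 2*p*e^(2*t) + 2*p*e^(t) + e^(2*t) - 2*e^(t) + 1)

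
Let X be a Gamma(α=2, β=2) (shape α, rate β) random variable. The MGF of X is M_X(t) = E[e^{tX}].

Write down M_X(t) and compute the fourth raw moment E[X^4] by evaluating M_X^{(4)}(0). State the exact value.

M_X(t) = 4/(2 - t)^2
D^4[M](t) = 480/(t^6 - 12*t^5 + 60*t^4 - 160*t^3 + 240*t^2 - 192*t + 64)

E[X^4] = D^4[M](0) = 15/2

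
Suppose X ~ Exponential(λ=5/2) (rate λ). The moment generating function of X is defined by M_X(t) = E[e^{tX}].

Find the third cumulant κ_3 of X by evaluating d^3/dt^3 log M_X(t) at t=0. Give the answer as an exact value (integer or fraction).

M_X(t) = 5/(2*(5/2 - t))
K_X(t) = log M_X(t) = -log(5/2 - t) - log(2) + log(5)
K′(t) = -2/(2*t - 5)
K′′(t) = 4/(4*t^2 - 20*t + 25)
K′′′(t) = -16/(8*t^3 - 60*t^2 + 150*t - 125)

κ_3 = K′′′(0) = 16/125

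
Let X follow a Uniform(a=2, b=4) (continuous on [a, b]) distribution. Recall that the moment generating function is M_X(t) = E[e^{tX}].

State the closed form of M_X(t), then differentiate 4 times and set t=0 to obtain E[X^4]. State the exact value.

M_X(t) = (e^(4*t) - e^(2*t))/(2*t)

E[X^4] = D^4[M](0) = 496/5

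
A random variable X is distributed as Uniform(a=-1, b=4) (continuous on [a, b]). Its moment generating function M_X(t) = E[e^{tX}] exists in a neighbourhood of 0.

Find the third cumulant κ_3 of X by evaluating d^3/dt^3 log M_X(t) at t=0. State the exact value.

M_X(t) = (e^(4*t) - e^(-t))/(5*t)
K_X(t) = log M_X(t) = -log(t) + log(e^(4*t) - e^(-t)) - log(5)
D^3[K](t) = (125*t^3*e^(10*t) + 125*t^3*e^(5*t) - 2*e^(15*t) + 6*e^(10*t) - 6*e^(5*t) + 2)/(t^3*e^(15*t) - 3*t^3*e^(10*t) + 3*t^3*e^(5*t) - t^3)

κ_3 = D^3[K](0) = 0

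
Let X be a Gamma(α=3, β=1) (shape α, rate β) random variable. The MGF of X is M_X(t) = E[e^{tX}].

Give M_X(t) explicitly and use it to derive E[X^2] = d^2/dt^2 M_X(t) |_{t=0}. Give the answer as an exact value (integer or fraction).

E[X^2] = D^2[M](0) = 12

M_X(t) = (1 - t)^(-3)
D^2[M](t) = -12/(t^5 - 5*t^4 + 10*t^3 - 10*t^2 + 5*t - 1)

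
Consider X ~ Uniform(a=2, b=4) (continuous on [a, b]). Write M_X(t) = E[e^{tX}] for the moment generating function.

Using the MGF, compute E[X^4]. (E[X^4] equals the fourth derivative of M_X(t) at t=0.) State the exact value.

M_X(t) = (e^(4*t) - e^(2*t))/(2*t)

E[X^4] = D^4[M](0) = 496/5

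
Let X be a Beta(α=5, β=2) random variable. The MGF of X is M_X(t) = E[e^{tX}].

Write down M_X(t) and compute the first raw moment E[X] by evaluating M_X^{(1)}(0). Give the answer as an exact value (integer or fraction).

E[X] = M^(1)(0) = 5/7

M_X(t) = ₁F₁(5; 7; t)
M^(1)(t) = 5*₁F₁(6; 8; t)/7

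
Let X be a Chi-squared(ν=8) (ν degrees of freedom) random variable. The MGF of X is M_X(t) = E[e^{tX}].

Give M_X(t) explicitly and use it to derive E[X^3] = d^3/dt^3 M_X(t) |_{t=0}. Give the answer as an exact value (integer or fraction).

M_X(t) = (1 - 2*t)^(-4)
D^3[M](t) = -960/(128*t^7 - 448*t^6 + 672*t^5 - 560*t^4 + 280*t^3 - 84*t^2 + 14*t - 1)

E[X^3] = D^3[M](0) = 960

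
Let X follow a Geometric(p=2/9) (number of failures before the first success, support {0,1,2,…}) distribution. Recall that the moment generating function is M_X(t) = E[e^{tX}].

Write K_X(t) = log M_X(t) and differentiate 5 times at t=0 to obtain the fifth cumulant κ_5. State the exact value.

κ_5 = K′′′′′(0) = 23940

M_X(t) = 2/(9*(1 - 7*e^(t)/9))
K_X(t) = log M_X(t) = -log(1 - 7*e^(t)/9) - 2*log(3) + log(2)
K′(t) = -7*e^(t)/(7*e^(t) - 9)
K′′(t) = 63*e^(t)/(49*e^(2*t) - 126*e^(t) + 81)
K′′′(t) = (-441*e^(2*t) - 567*e^(t))/(343*e^(3*t) - 1323*e^(2*t) + 1701*e^(t) - 729)
K′′′′(t) = (3087*e^(3*t) + 15876*e^(2*t) + 5103*e^(t))/(2401*e^(4*t) - 12348*e^(3*t) + 23814*e^(2*t) - 20412*e^(t) + 6561)
K′′′′′(t) = (-21609*e^(4*t) - 305613*e^(3*t) - 392931*e^(2*t) - 45927*e^(t))/(16807*e^(5*t) - 108045*e^(4*t) + 277830*e^(3*t) - 357210*e^(2*t) + 229635*e^(t) - 59049)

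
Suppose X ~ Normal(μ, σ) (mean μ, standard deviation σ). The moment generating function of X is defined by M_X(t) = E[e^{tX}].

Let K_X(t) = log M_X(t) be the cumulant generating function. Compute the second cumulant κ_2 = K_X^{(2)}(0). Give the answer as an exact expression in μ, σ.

M_X(t) = e^(μ*t + σ^2*t^2/2)
K_X(t) = log M_X(t) = μ*t + σ^2*t^2/2
dK/dt = μ + σ^2*t
d^2K/dt^2 = σ^2

κ_2 = d^2K/dt^2 |_{t=0} = σ^2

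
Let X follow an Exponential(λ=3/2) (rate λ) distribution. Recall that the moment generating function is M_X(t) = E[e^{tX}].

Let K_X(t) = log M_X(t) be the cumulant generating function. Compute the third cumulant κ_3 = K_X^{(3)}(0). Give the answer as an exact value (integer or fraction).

M_X(t) = 3/(2*(3/2 - t))
K_X(t) = log M_X(t) = -log(3/2 - t) - log(2) + log(3)
K′(t) = -2/(2*t - 3)
K′′(t) = 4/(4*t^2 - 12*t + 9)
K′′′(t) = -16/(8*t^3 - 36*t^2 + 54*t - 27)

κ_3 = K′′′(0) = 16/27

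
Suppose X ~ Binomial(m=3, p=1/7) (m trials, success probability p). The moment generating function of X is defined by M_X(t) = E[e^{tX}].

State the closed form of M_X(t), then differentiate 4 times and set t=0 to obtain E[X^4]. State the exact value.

E[X^4] = D^4[M](0) = 477/343

M_X(t) = (e^(t)/7 + 6/7)^3
D^4[M](t) = 81*e^(3*t)/343 + 288*e^(2*t)/343 + 108*e^(t)/343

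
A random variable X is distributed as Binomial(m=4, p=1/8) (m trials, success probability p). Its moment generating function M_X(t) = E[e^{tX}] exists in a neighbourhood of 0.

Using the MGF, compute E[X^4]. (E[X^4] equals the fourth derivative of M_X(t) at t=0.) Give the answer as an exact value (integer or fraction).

M_X(t) = (e^(t)/8 + 7/8)^4
M^(4)(t) = e^(4*t)/16 + 567*e^(3*t)/1024 + 147*e^(2*t)/128 + 343*e^(t)/1024

E[X^4] = M^(4)(0) = 1075/512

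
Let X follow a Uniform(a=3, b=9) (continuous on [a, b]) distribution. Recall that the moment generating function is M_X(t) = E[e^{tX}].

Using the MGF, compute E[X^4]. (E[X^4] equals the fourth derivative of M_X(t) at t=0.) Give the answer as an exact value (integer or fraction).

E[X^4] = d^4M/dt^4 |_{t=0} = 9801/5

M_X(t) = (e^(9*t) - e^(3*t))/(6*t)
dM/dt = (9*t*e^(9*t) - 3*t*e^(3*t) - e^(9*t) + e^(3*t))/(6*t^2)
d^2M/dt^2 = (81*t^2*e^(9*t) - 9*t^2*e^(3*t) - 18*t*e^(9*t) + 6*t*e^(3*t) + 2*e^(9*t) - 2*e^(3*t))/(6*t^3)
d^3M/dt^3 = (243*t^3*e^(9*t) - 9*t^3*e^(3*t) - 81*t^2*e^(9*t) + 9*t^2*e^(3*t) + 18*t*e^(9*t) - 6*t*e^(3*t) - 2*e^(9*t) + 2*e^(3*t))/(2*t^4)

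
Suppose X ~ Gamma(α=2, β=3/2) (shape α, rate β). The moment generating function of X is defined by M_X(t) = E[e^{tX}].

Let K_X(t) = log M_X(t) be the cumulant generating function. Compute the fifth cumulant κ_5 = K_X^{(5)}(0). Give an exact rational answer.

κ_5 = K^(5)(0) = 512/81

M_X(t) = 9/(4*(3/2 - t)^2)
K_X(t) = log M_X(t) = -2*log(3/2 - t) - 2*log(2) + 2*log(3)
K^(5)(t) = -1536/(32*t^5 - 240*t^4 + 720*t^3 - 1080*t^2 + 810*t - 243)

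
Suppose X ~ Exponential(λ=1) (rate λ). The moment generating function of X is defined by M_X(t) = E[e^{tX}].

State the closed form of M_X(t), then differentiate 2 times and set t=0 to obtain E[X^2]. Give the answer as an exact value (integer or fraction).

M_X(t) = 1/(1 - t)
D^2[M](t) = -2/(t^3 - 3*t^2 + 3*t - 1)

E[X^2] = D^2[M](0) = 2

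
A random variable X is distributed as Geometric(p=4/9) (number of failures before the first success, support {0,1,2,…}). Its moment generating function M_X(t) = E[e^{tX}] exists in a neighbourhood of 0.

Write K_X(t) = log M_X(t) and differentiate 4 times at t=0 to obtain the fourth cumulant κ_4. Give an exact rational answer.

κ_4 = d^4K/dt^4 |_{t=0} = 6435/128

M_X(t) = 4/(9*(1 - 5*e^(t)/9))
K_X(t) = log M_X(t) = -log(1 - 5*e^(t)/9) - 2*log(3) + 2*log(2)
dK/dt = -5*e^(t)/(5*e^(t) - 9)
d^2K/dt^2 = 45*e^(t)/(25*e^(2*t) - 90*e^(t) + 81)
d^3K/dt^3 = (-225*e^(2*t) - 405*e^(t))/(125*e^(3*t) - 675*e^(2*t) + 1215*e^(t) - 729)
d^4K/dt^4 = (1125*e^(3*t) + 8100*e^(2*t) + 3645*e^(t))/(625*e^(4*t) - 4500*e^(3*t) + 12150*e^(2*t) - 14580*e^(t) + 6561)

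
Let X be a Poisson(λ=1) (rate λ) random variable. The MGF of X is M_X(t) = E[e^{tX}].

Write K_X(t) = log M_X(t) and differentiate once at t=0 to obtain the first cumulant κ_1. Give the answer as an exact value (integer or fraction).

κ_1 = K^(1)(0) = 1

M_X(t) = e^(e^(t) - 1)
K_X(t) = log M_X(t) = e^(t) - 1
K^(1)(t) = e^(t)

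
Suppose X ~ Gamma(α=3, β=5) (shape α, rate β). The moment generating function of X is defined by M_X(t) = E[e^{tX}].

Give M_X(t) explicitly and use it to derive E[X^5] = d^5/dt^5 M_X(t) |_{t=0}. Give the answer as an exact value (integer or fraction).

M_X(t) = 125/(5 - t)^3
dM/dt = 375/(t^4 - 20*t^3 + 150*t^2 - 500*t + 625)
d^2M/dt^2 = -1500/(t^5 - 25*t^4 + 250*t^3 - 1250*t^2 + 3125*t - 3125)
d^3M/dt^3 = 7500/(t^6 - 30*t^5 + 375*t^4 - 2500*t^3 + 9375*t^2 - 18750*t + 15625)
d^4M/dt^4 = -45000/(t^7 - 35*t^6 + 525*t^5 - 4375*t^4 + 21875*t^3 - 65625*t^2 + 109375*t - 78125)
d^5M/dt^5 = 315000/(t^8 - 40*t^7 + 700*t^6 - 7000*t^5 + 43750*t^4 - 175000*t^3 + 437500*t^2 - 625000*t + 390625)

E[X^5] = d^5M/dt^5 |_{t=0} = 504/625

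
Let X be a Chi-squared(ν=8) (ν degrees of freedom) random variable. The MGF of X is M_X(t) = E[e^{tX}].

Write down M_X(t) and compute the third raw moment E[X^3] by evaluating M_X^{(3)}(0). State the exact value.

M_X(t) = (1 - 2*t)^(-4)
dM/dt = -8/(32*t^5 - 80*t^4 + 80*t^3 - 40*t^2 + 10*t - 1)
d^2M/dt^2 = 80/(64*t^6 - 192*t^5 + 240*t^4 - 160*t^3 + 60*t^2 - 12*t + 1)
d^3M/dt^3 = -960/(128*t^7 - 448*t^6 + 672*t^5 - 560*t^4 + 280*t^3 - 84*t^2 + 14*t - 1)

E[X^3] = d^3M/dt^3 |_{t=0} = 960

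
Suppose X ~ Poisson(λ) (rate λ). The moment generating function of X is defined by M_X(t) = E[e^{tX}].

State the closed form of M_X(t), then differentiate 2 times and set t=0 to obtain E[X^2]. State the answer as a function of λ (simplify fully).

M_X(t) = e^(λ*(e^(t) - 1))
D^2[M](t) = (λ^2*e^(2*t)*e^(λ*e^(t)) + λ*e^(t)*e^(λ*e^(t)))*e^(-λ)

E[X^2] = D^2[M](0) = λ*(λ + 1)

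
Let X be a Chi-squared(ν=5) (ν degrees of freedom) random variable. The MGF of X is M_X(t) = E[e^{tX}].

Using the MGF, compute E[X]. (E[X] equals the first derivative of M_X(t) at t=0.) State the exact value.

M_X(t) = (1 - 2*t)^(-5/2)
dM/dt = -5/(8*t^3*√(1 - 2*t) - 12*t^2*√(1 - 2*t) + 6*t*√(1 - 2*t) - √(1 - 2*t))

E[X] = dM/dt |_{t=0} = 5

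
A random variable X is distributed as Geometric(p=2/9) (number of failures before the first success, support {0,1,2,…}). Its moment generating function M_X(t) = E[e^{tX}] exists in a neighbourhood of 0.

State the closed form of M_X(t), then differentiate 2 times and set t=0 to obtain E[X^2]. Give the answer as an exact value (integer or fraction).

E[X^2] = M^(2)(0) = 28

M_X(t) = 2/(9*(1 - 7*e^(t)/9))
M^(2)(t) = (-98*e^(2*t) - 126*e^(t))/(343*e^(3*t) - 1323*e^(2*t) + 1701*e^(t) - 729)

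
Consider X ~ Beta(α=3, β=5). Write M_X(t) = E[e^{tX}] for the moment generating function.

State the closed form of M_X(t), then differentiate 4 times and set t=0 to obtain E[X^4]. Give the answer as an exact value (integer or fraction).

E[X^4] = D^4[M](0) = 1/22

M_X(t) = ₁F₁(3; 8; t)
D^4[M](t) = ₁F₁(7; 12; t)/22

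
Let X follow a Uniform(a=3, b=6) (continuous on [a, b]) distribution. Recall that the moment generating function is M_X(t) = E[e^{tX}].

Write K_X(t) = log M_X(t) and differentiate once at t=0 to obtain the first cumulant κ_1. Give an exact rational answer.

M_X(t) = (e^(6*t) - e^(3*t))/(3*t)
K_X(t) = log M_X(t) = -log(t) + log(e^(6*t) - e^(3*t)) - log(3)
D[K](t) = (6*t*e^(3*t) - 3*t - e^(3*t) + 1)/(t*e^(3*t) - t)

κ_1 = D[K](0) = 9/2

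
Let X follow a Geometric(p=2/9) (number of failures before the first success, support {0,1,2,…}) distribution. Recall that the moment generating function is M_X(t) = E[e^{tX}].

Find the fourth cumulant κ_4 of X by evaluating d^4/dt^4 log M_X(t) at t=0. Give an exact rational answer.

κ_4 = K^(4)(0) = 12033/8

M_X(t) = 2/(9*(1 - 7*e^(t)/9))
K_X(t) = log M_X(t) = -log(1 - 7*e^(t)/9) - 2*log(3) + log(2)
K^(4)(t) = (3087*e^(3*t) + 15876*e^(2*t) + 5103*e^(t))/(2401*e^(4*t) - 12348*e^(3*t) + 23814*e^(2*t) - 20412*e^(t) + 6561)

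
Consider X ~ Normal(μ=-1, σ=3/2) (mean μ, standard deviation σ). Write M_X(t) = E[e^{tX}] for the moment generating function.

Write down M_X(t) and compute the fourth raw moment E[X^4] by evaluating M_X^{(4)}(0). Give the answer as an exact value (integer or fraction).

E[X^4] = M′′′′(0) = 475/16

M_X(t) = e^(9*t^2/8 - t)
M′(t) = 9*t*e^(-t)*e^(9*t^2/8)/4 - e^(-t)*e^(9*t^2/8)
M′′(t) = (81*t^2*e^(9*t^2/8) - 72*t*e^(9*t^2/8) + 52*e^(9*t^2/8))*e^(-t)/16
M′′′(t) = (729*t^3*e^(9*t^2/8) - 972*t^2*e^(9*t^2/8) + 1404*t*e^(9*t^2/8) - 496*e^(9*t^2/8))*e^(-t)/64
M′′′′(t) = (6561*t^4*e^(9*t^2/8) - 11664*t^3*e^(9*t^2/8) + 25272*t^2*e^(9*t^2/8) - 17856*t*e^(9*t^2/8) + 7600*e^(9*t^2/8))*e^(-t)/256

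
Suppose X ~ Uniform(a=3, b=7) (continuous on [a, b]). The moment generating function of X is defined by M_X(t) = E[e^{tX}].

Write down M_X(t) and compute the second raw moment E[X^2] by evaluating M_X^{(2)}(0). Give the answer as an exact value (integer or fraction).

M_X(t) = (e^(7*t) - e^(3*t))/(4*t)
D^2[M](t) = (49*t^2*e^(7*t) - 9*t^2*e^(3*t) - 14*t*e^(7*t) + 6*t*e^(3*t) + 2*e^(7*t) - 2*e^(3*t))/(4*t^3)

E[X^2] = D^2[M](0) = 79/3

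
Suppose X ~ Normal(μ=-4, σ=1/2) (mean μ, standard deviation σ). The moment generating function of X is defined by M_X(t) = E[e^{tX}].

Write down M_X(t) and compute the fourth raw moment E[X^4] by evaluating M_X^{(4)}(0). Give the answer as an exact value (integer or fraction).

E[X^4] = M^(4)(0) = 4483/16

M_X(t) = e^(t^2/8 - 4*t)
M^(4)(t) = (t^4*e^(t^2/8) - 64*t^3*e^(t^2/8) + 1560*t^2*e^(t^2/8) - 17152*t*e^(t^2/8) + 71728*e^(t^2/8))*e^(-4*t)/256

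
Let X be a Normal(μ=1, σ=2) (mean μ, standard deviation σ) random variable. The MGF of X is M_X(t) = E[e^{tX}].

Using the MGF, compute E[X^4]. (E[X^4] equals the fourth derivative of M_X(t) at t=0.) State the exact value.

E[X^4] = M′′′′(0) = 73

M_X(t) = e^(2*t^2 + t)
M′(t) = 4*t*e^(t)*e^(2*t^2) + e^(t)*e^(2*t^2)
M′′(t) = 16*t^2*e^(t)*e^(2*t^2) + 8*t*e^(t)*e^(2*t^2) + 5*e^(t)*e^(2*t^2)
M′′′(t) = 64*t^3*e^(t)*e^(2*t^2) + 48*t^2*e^(t)*e^(2*t^2) + 60*t*e^(t)*e^(2*t^2) + 13*e^(t)*e^(2*t^2)
M′′′′(t) = 256*t^4*e^(t)*e^(2*t^2) + 256*t^3*e^(t)*e^(2*t^2) + 480*t^2*e^(t)*e^(2*t^2) + 208*t*e^(t)*e^(2*t^2) + 73*e^(t)*e^(2*t^2)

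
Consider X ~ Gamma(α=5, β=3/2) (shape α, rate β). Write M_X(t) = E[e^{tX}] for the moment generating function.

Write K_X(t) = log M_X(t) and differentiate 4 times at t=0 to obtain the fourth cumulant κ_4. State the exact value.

M_X(t) = 243/(32*(3/2 - t)^5)
K_X(t) = log M_X(t) = -5*log(3/2 - t) - 5*log(2) + 5*log(3)
dK/dt = -10/(2*t - 3)
d^2K/dt^2 = 20/(4*t^2 - 12*t + 9)
d^3K/dt^3 = -80/(8*t^3 - 36*t^2 + 54*t - 27)
d^4K/dt^4 = 480/(16*t^4 - 96*t^3 + 216*t^2 - 216*t + 81)

κ_4 = d^4K/dt^4 |_{t=0} = 160/27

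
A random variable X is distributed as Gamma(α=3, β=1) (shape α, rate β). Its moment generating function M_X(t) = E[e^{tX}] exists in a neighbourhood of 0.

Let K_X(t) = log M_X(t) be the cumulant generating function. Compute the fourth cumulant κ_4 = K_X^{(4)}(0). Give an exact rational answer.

M_X(t) = (1 - t)^(-3)
K_X(t) = log M_X(t) = -3*log(1 - t)
D^4[K](t) = 18/(t^4 - 4*t^3 + 6*t^2 - 4*t + 1)

κ_4 = D^4[K](0) = 18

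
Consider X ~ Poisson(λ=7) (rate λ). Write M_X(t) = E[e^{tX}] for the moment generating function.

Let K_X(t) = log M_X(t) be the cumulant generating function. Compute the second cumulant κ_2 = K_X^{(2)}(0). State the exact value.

κ_2 = K′′(0) = 7

M_X(t) = e^(7*e^(t) - 7)
K_X(t) = log M_X(t) = 7*e^(t) - 7
K′(t) = 7*e^(t)
K′′(t) = 7*e^(t)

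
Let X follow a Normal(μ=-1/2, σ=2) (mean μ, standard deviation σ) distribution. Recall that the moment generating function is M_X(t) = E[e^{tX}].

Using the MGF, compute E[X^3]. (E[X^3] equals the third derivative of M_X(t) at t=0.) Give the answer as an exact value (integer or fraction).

M_X(t) = e^(2*t^2 - t/2)
D^3[M](t) = (512*t^3*e^(2*t^2) - 192*t^2*e^(2*t^2) + 408*t*e^(2*t^2) - 49*e^(2*t^2))*e^(-t/2)/8

E[X^3] = D^3[M](0) = -49/8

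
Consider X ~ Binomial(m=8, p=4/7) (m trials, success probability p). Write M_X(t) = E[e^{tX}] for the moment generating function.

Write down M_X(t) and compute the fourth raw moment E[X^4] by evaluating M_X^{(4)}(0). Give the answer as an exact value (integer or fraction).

E[X^4] = M′′′′(0) = 235936/343

M_X(t) = (4*e^(t)/7 + 3/7)^8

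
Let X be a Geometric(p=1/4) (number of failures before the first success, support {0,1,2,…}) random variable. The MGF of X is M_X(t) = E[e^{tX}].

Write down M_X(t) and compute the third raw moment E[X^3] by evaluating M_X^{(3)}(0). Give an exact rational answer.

M_X(t) = 1/(4*(1 - 3*e^(t)/4))
D^3[M](t) = (27*e^(3*t) + 144*e^(2*t) + 48*e^(t))/(81*e^(4*t) - 432*e^(3*t) + 864*e^(2*t) - 768*e^(t) + 256)

E[X^3] = D^3[M](0) = 219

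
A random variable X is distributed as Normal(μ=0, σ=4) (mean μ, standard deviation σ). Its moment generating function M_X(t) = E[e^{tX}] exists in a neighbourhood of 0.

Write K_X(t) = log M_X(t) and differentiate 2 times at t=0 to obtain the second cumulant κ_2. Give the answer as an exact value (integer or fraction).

κ_2 = d^2K/dt^2 |_{t=0} = 16

M_X(t) = e^(8*t^2)
K_X(t) = log M_X(t) = 8*t^2
dK/dt = 16*t
d^2K/dt^2 = 16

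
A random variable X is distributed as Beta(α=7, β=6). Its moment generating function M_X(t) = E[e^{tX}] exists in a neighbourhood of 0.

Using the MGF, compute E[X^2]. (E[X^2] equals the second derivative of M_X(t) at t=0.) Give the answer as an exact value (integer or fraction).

E[X^2] = D^2[M](0) = 4/13

M_X(t) = ₁F₁(7; 13; t)
D^2[M](t) = 4*₁F₁(9; 15; t)/13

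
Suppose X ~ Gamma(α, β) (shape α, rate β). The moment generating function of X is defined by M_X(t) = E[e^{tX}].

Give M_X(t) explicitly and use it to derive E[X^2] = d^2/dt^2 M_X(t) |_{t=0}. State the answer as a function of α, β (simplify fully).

E[X^2] = d^2M/dt^2 |_{t=0} = α*(α + 1)/β^2

M_X(t) = (β/(β - t))^α
dM/dt = -α*β^α*(1/(β - t))^α/(-β + t)
d^2M/dt^2 = (α^2*β^α*(1/(β - t))^α + α*β^α*(1/(β - t))^α)/(β^2 - 2*β*t + t^2)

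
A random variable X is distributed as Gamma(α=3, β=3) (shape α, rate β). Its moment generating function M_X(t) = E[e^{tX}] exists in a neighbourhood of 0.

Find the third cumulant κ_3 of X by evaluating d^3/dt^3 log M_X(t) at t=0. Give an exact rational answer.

κ_3 = d^3K/dt^3 |_{t=0} = 2/9

M_X(t) = 27/(3 - t)^3
K_X(t) = log M_X(t) = -3*log(3 - t) + 3*log(3)
dK/dt = -3/(t - 3)
d^2K/dt^2 = 3/(t^2 - 6*t + 9)
d^3K/dt^3 = -6/(t^3 - 9*t^2 + 27*t - 27)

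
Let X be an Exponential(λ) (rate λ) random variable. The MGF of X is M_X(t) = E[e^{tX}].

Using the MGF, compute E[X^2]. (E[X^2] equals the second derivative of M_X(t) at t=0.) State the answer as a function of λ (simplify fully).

M_X(t) = λ/(λ - t)
M′(t) = λ/(λ^2 - 2*λ*t + t^2)
M′′(t) = -2*λ/(-λ^3 + 3*λ^2*t - 3*λ*t^2 + t^3)

E[X^2] = M′′(0) = 2/λ^2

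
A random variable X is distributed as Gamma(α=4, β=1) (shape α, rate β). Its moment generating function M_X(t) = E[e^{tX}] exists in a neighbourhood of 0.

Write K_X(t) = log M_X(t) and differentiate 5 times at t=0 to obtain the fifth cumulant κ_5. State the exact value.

κ_5 = D^5[K](0) = 96

M_X(t) = (1 - t)^(-4)
K_X(t) = log M_X(t) = -4*log(1 - t)
D^5[K](t) = -96/(t^5 - 5*t^4 + 10*t^3 - 10*t^2 + 5*t - 1)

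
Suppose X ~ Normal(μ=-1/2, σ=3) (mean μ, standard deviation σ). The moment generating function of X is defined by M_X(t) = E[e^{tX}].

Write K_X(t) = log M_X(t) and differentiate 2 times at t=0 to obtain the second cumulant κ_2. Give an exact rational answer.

κ_2 = K^(2)(0) = 9

M_X(t) = e^(9*t^2/2 - t/2)
K_X(t) = log M_X(t) = 9*t^2/2 - t/2
K^(2)(t) = 9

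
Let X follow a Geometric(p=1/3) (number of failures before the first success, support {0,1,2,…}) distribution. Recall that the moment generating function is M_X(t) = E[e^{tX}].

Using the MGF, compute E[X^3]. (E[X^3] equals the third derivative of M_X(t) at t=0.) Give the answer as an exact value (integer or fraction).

E[X^3] = D^3[M](0) = 74

M_X(t) = 1/(3*(1 - 2*e^(t)/3))
D^3[M](t) = (8*e^(3*t) + 48*e^(2*t) + 18*e^(t))/(16*e^(4*t) - 96*e^(3*t) + 216*e^(2*t) - 216*e^(t) + 81)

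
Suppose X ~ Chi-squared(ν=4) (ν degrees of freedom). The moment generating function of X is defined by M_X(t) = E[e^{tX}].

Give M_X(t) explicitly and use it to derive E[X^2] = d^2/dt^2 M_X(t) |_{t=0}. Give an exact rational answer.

M_X(t) = (1 - 2*t)^(-2)
M^(2)(t) = 24/(16*t^4 - 32*t^3 + 24*t^2 - 8*t + 1)

E[X^2] = M^(2)(0) = 24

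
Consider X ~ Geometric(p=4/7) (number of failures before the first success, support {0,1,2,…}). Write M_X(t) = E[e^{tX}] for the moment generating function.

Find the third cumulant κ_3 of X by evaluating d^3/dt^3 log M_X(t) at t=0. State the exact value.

κ_3 = d^3K/dt^3 |_{t=0} = 105/32

M_X(t) = 4/(7*(1 - 3*e^(t)/7))
K_X(t) = log M_X(t) = -log(1 - 3*e^(t)/7) - log(7) + 2*log(2)
dK/dt = -3*e^(t)/(3*e^(t) - 7)
d^2K/dt^2 = 21*e^(t)/(9*e^(2*t) - 42*e^(t) + 49)
d^3K/dt^3 = (-63*e^(2*t) - 147*e^(t))/(27*e^(3*t) - 189*e^(2*t) + 441*e^(t) - 343)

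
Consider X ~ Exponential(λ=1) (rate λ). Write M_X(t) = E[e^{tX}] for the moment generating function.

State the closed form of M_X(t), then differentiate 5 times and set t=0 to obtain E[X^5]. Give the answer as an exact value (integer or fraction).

M_X(t) = 1/(1 - t)
M′(t) = 1/(t^2 - 2*t + 1)
M′′(t) = -2/(t^3 - 3*t^2 + 3*t - 1)
M′′′(t) = 6/(t^4 - 4*t^3 + 6*t^2 - 4*t + 1)
M′′′′(t) = -24/(t^5 - 5*t^4 + 10*t^3 - 10*t^2 + 5*t - 1)
M′′′′′(t) = 120/(t^6 - 6*t^5 + 15*t^4 - 20*t^3 + 15*t^2 - 6*t + 1)

E[X^5] = M′′′′′(0) = 120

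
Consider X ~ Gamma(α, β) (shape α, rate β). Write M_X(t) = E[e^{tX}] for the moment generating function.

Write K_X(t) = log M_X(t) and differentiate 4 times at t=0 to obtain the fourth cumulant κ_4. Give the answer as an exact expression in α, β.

M_X(t) = (β/(β - t))^α
K_X(t) = log M_X(t) = α*(log(β) - log(β - t))
D^4[K](t) = 6*α/(β^4 - 4*β^3*t + 6*β^2*t^2 - 4*β*t^3 + t^4)

κ_4 = D^4[K](0) = 6*α/β^4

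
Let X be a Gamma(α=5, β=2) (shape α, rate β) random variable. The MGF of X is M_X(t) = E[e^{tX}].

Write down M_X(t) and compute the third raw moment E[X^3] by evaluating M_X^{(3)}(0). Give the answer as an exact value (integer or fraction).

M_X(t) = 32/(2 - t)^5
M^(3)(t) = 6720/(t^8 - 16*t^7 + 112*t^6 - 448*t^5 + 1120*t^4 - 1792*t^3 + 1792*t^2 - 1024*t + 256)

E[X^3] = M^(3)(0) = 105/4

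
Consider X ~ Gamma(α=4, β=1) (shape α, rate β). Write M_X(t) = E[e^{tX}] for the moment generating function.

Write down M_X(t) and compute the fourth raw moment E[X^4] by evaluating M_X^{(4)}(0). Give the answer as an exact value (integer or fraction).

M_X(t) = (1 - t)^(-4)
dM/dt = -4/(t^5 - 5*t^4 + 10*t^3 - 10*t^2 + 5*t - 1)
d^2M/dt^2 = 20/(t^6 - 6*t^5 + 15*t^4 - 20*t^3 + 15*t^2 - 6*t + 1)
d^3M/dt^3 = -120/(t^7 - 7*t^6 + 21*t^5 - 35*t^4 + 35*t^3 - 21*t^2 + 7*t - 1)
d^4M/dt^4 = 840/(t^8 - 8*t^7 + 28*t^6 - 56*t^5 + 70*t^4 - 56*t^3 + 28*t^2 - 8*t + 1)

E[X^4] = d^4M/dt^4 |_{t=0} = 840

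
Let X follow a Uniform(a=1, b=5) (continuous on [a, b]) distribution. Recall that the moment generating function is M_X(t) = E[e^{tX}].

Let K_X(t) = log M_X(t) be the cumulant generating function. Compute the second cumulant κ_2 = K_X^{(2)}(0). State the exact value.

κ_2 = K′′(0) = 4/3

M_X(t) = (e^(5*t) - e^(t))/(4*t)
K_X(t) = log M_X(t) = -log(t) + log(e^(5*t) - e^(t)) - 2*log(2)
K′(t) = (5*t*e^(4*t) - t - e^(4*t) + 1)/(t*e^(4*t) - t)
K′′(t) = (-16*t^2*e^(4*t) + e^(8*t) - 2*e^(4*t) + 1)/(t^2*e^(8*t) - 2*t^2*e^(4*t) + t^2)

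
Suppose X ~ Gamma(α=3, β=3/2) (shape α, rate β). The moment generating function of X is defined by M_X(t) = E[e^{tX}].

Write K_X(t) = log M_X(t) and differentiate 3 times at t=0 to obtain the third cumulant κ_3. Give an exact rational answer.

κ_3 = K^(3)(0) = 16/9

M_X(t) = 27/(8*(3/2 - t)^3)
K_X(t) = log M_X(t) = -3*log(3/2 - t) - 3*log(2) + 3*log(3)
K^(3)(t) = -48/(8*t^3 - 36*t^2 + 54*t - 27)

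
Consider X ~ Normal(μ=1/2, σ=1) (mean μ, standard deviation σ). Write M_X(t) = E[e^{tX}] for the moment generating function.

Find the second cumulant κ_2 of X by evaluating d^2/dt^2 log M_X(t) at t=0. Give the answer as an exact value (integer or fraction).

M_X(t) = e^(t^2/2 + t/2)
K_X(t) = log M_X(t) = t^2/2 + t/2
D^2[K](t) = 1

κ_2 = D^2[K](0) = 1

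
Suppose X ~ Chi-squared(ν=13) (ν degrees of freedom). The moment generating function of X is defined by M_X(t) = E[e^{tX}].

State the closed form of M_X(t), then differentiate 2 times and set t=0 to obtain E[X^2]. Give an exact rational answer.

M_X(t) = (1 - 2*t)^(-13/2)
M′(t) = -13/(128*t^7*√(1 - 2*t) - 448*t^6*√(1 - 2*t) + 672*t^5*√(1 - 2*t) - 560*t^4*√(1 - 2*t) + 280*t^3*√(1 - 2*t) - 84*t^2*√(1 - 2*t) + 14*t*√(1 - 2*t) - √(1 - 2*t))

E[X^2] = M′′(0) = 195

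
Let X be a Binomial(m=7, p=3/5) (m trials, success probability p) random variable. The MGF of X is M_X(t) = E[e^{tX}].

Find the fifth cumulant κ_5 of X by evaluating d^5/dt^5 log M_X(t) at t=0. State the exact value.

κ_5 = K′′′′′(0) = 1974/3125

M_X(t) = (3*e^(t)/5 + 2/5)^7
K_X(t) = log M_X(t) = 7*log(3*e^(t)/5 + 2/5)
K′(t) = 21*e^(t)/(3*e^(t) + 2)
K′′(t) = 42*e^(t)/(9*e^(2*t) + 12*e^(t) + 4)
K′′′(t) = (-126*e^(2*t) + 84*e^(t))/(27*e^(3*t) + 54*e^(2*t) + 36*e^(t) + 8)
K′′′′(t) = (378*e^(3*t) - 1008*e^(2*t) + 168*e^(t))/(81*e^(4*t) + 216*e^(3*t) + 216*e^(2*t) + 96*e^(t) + 16)
K′′′′′(t) = (-1134*e^(4*t) + 8316*e^(3*t) - 5544*e^(2*t) + 336*e^(t))/(243*e^(5*t) + 810*e^(4*t) + 1080*e^(3*t) + 720*e^(2*t) + 240*e^(t) + 32)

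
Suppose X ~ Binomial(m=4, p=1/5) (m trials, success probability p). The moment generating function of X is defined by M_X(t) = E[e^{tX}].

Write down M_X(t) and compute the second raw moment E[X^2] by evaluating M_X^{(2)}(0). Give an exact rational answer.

M_X(t) = (e^(t)/5 + 4/5)^4
M^(2)(t) = 16*e^(4*t)/625 + 144*e^(3*t)/625 + 384*e^(2*t)/625 + 256*e^(t)/625

E[X^2] = M^(2)(0) = 32/25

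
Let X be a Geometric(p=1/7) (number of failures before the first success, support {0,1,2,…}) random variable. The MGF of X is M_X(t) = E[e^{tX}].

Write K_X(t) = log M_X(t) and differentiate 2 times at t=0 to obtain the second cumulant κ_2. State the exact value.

M_X(t) = 1/(7*(1 - 6*e^(t)/7))
K_X(t) = log M_X(t) = -log(1 - 6*e^(t)/7) - log(7)
D^2[K](t) = 42*e^(t)/(36*e^(2*t) - 84*e^(t) + 49)

κ_2 = D^2[K](0) = 42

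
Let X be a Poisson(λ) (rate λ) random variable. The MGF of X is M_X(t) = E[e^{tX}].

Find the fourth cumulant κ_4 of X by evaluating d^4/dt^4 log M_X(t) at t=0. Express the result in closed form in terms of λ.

κ_4 = d^4K/dt^4 |_{t=0} = λ

M_X(t) = e^(λ*(e^(t) - 1))
K_X(t) = log M_X(t) = λ*(e^(t) - 1)
dK/dt = λ*e^(t)
d^2K/dt^2 = λ*e^(t)
d^3K/dt^3 = λ*e^(t)
d^4K/dt^4 = λ*e^(t)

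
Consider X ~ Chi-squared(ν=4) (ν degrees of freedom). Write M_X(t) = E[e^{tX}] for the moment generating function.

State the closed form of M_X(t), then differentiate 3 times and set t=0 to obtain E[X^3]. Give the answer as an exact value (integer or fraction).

E[X^3] = d^3M/dt^3 |_{t=0} = 192

M_X(t) = (1 - 2*t)^(-2)
dM/dt = -4/(8*t^3 - 12*t^2 + 6*t - 1)
d^2M/dt^2 = 24/(16*t^4 - 32*t^3 + 24*t^2 - 8*t + 1)
d^3M/dt^3 = -192/(32*t^5 - 80*t^4 + 80*t^3 - 40*t^2 + 10*t - 1)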